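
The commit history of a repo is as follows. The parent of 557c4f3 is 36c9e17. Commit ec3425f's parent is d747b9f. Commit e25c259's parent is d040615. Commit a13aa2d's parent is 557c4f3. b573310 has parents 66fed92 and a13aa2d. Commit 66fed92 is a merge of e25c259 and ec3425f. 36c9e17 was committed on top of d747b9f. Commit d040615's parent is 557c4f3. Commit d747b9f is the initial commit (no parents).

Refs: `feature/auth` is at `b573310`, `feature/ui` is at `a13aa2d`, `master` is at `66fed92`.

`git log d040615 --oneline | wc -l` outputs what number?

Walking parent pointers from d040615: reachable set = {36c9e17, 557c4f3, d040615, d747b9f}.
That is 4 commits.

4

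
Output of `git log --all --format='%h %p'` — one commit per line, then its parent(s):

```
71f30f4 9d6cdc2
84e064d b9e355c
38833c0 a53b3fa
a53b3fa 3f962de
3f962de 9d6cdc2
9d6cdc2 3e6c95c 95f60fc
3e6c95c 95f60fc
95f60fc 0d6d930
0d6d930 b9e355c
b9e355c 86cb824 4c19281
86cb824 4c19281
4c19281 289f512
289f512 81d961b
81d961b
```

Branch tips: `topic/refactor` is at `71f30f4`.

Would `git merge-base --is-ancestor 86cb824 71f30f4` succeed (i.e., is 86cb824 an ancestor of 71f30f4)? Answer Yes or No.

Yes

Ancestors of 71f30f4 (commits reachable by following parents): {0d6d930, 289f512, 3e6c95c, 4c19281, 71f30f4, 81d961b, 86cb824, 95f60fc, 9d6cdc2, b9e355c}.
86cb824 is in that set, so it is an ancestor of 71f30f4.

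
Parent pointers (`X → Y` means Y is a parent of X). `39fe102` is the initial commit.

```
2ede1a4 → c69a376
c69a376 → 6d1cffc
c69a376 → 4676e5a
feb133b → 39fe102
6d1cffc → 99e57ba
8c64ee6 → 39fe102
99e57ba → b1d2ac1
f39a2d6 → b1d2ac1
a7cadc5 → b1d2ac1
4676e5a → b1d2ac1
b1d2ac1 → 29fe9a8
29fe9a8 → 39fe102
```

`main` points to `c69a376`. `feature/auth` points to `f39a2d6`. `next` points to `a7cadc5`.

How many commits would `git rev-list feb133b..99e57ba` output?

Reachable from 99e57ba: {29fe9a8, 39fe102, 99e57ba, b1d2ac1}.
Reachable from feb133b: {39fe102, feb133b}.
In 99e57ba's history but not feb133b's: {29fe9a8, 99e57ba, b1d2ac1} — 3 commits.

3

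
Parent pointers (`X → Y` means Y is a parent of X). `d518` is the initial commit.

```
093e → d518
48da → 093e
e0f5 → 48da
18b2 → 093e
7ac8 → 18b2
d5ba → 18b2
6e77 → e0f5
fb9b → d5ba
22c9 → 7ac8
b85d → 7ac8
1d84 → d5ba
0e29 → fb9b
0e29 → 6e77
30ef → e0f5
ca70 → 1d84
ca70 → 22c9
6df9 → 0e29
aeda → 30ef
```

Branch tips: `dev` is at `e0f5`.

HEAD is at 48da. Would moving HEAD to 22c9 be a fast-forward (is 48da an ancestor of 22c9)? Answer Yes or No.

No

A fast-forward from 48da to 22c9 is possible iff 48da is an ancestor of 22c9.
Ancestors of 22c9: {093e, 18b2, 22c9, 7ac8, d518}.
48da is not among them, so fast-forward is not possible.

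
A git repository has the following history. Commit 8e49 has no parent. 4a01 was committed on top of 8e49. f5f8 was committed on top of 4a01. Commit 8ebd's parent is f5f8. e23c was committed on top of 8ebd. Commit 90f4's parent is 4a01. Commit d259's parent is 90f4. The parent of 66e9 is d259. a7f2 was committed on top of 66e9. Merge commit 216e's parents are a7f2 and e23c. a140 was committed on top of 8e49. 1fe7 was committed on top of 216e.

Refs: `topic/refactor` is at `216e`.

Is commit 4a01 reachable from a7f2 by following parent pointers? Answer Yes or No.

Ancestors of a7f2 (commits reachable by following parents): {4a01, 66e9, 8e49, 90f4, a7f2, d259}.
4a01 is in that set, so it is an ancestor of a7f2.

Yes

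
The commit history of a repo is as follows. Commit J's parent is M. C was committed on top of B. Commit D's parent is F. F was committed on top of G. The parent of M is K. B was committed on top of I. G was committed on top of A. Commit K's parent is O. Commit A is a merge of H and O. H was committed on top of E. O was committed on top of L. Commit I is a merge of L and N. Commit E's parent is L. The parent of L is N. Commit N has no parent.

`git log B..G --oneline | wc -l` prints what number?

Reachable from G: {A, E, G, H, L, N, O}.
Reachable from B: {B, I, L, N}.
In G's history but not B's: {A, E, G, H, O} — 5 commits.

5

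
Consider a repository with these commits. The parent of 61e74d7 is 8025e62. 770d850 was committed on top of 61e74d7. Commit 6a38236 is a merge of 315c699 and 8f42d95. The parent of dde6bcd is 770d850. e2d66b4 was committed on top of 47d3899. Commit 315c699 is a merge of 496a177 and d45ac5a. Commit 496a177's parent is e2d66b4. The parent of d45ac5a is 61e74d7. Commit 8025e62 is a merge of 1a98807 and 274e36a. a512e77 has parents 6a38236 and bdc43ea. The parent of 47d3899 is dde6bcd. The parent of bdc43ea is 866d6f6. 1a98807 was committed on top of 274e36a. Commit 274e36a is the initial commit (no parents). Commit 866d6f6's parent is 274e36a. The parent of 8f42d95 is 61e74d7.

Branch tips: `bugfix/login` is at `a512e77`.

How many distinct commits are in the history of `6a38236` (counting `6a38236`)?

Walking parent pointers from 6a38236: reachable set = {1a98807, 274e36a, 315c699, 47d3899, 496a177, 61e74d7, 6a38236, 770d850, 8025e62, 8f42d95, d45ac5a, dde6bcd, e2d66b4}.
That is 13 commits.

13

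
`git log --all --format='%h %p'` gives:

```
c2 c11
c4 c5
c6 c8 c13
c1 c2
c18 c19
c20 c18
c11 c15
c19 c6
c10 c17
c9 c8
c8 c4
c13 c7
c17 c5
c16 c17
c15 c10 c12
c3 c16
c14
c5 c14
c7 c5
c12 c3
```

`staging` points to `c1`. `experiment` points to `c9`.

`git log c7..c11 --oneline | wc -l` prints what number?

7

Reachable from c11: {c10, c11, c12, c14, c15, c16, c17, c3, c5}.
Reachable from c7: {c14, c5, c7}.
In c11's history but not c7's: {c10, c11, c12, c15, c16, c17, c3} — 7 commits.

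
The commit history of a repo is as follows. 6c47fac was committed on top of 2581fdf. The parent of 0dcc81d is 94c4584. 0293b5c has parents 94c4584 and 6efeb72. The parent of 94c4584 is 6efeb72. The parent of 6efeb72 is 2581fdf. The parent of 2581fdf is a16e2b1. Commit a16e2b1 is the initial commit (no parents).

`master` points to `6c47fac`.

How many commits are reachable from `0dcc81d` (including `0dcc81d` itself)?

5

Walking parent pointers from 0dcc81d: reachable set = {0dcc81d, 2581fdf, 6efeb72, 94c4584, a16e2b1}.
That is 5 commits.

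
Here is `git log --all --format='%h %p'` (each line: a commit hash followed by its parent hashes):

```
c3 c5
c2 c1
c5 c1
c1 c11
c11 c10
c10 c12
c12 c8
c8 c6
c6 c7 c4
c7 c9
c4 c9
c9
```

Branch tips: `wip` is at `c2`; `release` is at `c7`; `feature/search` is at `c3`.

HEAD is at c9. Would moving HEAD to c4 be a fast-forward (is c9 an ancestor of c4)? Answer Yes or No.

Yes

A fast-forward from c9 to c4 is possible iff c9 is an ancestor of c4.
Ancestors of c4: {c4, c9}.
c9 is among them, so fast-forward is possible.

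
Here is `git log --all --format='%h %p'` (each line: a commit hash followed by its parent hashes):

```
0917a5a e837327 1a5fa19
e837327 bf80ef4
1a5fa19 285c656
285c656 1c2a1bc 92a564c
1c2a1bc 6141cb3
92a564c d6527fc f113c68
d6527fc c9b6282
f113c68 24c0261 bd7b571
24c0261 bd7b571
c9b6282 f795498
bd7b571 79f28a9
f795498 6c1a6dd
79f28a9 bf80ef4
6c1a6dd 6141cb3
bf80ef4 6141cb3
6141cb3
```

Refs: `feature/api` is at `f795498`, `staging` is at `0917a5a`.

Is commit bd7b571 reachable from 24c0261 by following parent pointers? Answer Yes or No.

Yes

Ancestors of 24c0261 (commits reachable by following parents): {24c0261, 6141cb3, 79f28a9, bd7b571, bf80ef4}.
bd7b571 is in that set, so it is an ancestor of 24c0261.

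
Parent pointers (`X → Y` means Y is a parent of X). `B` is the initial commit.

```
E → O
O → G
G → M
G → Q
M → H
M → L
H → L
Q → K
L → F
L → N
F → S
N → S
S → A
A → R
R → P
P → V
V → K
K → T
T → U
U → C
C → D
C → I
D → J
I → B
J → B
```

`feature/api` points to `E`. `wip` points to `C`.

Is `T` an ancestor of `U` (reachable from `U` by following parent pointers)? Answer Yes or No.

Ancestors of U: {B, C, D, I, J, U}.
T is not in that set, so it is not an ancestor of U.

No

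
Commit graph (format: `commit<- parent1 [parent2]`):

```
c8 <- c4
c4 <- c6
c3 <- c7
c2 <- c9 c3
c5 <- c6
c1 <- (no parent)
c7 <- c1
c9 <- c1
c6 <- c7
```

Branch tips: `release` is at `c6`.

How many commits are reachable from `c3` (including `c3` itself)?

3

Walking parent pointers from c3: reachable set = {c1, c3, c7}.
That is 3 commits.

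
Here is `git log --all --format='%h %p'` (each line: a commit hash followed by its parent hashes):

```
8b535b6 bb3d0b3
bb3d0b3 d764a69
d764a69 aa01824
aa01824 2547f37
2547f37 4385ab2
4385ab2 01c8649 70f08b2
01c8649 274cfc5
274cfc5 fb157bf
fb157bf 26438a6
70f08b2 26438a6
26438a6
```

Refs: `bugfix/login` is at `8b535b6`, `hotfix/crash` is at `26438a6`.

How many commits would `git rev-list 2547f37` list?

Walking parent pointers from 2547f37: reachable set = {01c8649, 2547f37, 26438a6, 274cfc5, 4385ab2, 70f08b2, fb157bf}.
That is 7 commits.

7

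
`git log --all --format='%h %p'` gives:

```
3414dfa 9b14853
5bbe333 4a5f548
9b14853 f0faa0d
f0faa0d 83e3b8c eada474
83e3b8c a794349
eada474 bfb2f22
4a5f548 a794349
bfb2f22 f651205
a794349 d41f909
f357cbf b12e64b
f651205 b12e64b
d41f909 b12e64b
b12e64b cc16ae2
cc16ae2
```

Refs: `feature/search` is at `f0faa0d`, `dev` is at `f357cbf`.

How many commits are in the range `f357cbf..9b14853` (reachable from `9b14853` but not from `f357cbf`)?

Reachable from 9b14853: {83e3b8c, 9b14853, a794349, b12e64b, bfb2f22, cc16ae2, d41f909, eada474, f0faa0d, f651205}.
Reachable from f357cbf: {b12e64b, cc16ae2, f357cbf}.
In 9b14853's history but not f357cbf's: {83e3b8c, 9b14853, a794349, bfb2f22, d41f909, eada474, f0faa0d, f651205} — 8 commits.

8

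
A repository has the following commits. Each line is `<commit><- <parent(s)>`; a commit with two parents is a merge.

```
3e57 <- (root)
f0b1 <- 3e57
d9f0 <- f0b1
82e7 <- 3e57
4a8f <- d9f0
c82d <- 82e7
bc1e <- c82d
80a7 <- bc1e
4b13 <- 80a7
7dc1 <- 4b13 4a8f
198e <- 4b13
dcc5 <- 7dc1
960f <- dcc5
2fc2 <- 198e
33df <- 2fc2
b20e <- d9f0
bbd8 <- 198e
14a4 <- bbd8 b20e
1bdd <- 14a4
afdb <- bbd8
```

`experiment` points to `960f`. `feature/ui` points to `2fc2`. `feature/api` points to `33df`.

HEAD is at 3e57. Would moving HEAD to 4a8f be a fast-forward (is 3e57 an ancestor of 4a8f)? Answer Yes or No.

A fast-forward from 3e57 to 4a8f is possible iff 3e57 is an ancestor of 4a8f.
Ancestors of 4a8f: {3e57, 4a8f, d9f0, f0b1}.
3e57 is among them, so fast-forward is possible.

Yes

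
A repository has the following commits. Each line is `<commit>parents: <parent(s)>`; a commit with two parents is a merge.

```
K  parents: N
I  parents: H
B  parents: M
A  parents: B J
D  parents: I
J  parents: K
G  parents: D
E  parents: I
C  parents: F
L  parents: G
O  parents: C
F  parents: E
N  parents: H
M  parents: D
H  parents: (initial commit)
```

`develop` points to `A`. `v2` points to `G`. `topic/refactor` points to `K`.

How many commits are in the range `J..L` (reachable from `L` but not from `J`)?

Reachable from L: {D, G, H, I, L}.
Reachable from J: {H, J, K, N}.
In L's history but not J's: {D, G, I, L} — 4 commits.

4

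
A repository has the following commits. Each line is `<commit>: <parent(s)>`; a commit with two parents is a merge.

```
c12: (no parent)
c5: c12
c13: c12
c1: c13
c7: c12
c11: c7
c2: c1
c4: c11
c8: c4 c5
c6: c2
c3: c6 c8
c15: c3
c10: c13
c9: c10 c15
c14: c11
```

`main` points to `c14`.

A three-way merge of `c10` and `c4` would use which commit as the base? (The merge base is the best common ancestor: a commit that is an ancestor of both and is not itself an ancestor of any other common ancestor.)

c12

Ancestors of c10: {c10, c12, c13}.
Ancestors of c4: {c11, c12, c4, c7}.
Common ancestors: {c12}.
The only common ancestor is c12, so it is the merge base.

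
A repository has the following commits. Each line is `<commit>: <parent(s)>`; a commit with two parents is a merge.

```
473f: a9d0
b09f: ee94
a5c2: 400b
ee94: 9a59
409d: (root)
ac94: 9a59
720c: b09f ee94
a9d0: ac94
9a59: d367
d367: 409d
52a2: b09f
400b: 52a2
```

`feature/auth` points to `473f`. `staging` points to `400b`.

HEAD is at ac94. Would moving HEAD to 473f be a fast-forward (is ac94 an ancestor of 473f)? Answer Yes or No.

Yes

A fast-forward from ac94 to 473f is possible iff ac94 is an ancestor of 473f.
Ancestors of 473f: {409d, 473f, 9a59, a9d0, ac94, d367}.
ac94 is among them, so fast-forward is possible.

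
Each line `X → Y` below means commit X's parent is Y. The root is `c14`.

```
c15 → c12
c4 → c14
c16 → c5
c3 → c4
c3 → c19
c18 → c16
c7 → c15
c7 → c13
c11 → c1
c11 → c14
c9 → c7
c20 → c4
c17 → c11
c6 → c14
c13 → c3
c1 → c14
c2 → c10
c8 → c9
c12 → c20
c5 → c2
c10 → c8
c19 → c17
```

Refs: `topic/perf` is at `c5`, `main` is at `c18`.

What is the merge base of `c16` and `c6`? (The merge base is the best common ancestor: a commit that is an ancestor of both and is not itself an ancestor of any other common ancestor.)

c14

Ancestors of c16: {c1, c10, c11, c12, c13, c14, c15, c16, c17, c19, c2, c20, c3, c4, c5, c7, c8, c9}.
Ancestors of c6: {c14, c6}.
Common ancestors: {c14}.
The only common ancestor is c14, so it is the merge base.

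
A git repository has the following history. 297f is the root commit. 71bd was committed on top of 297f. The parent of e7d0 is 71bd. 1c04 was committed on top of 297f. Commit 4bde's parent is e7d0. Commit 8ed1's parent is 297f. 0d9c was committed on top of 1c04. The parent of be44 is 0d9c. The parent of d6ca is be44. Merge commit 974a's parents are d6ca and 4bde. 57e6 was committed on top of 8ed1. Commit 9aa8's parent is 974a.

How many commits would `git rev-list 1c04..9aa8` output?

8

Reachable from 9aa8: {0d9c, 1c04, 297f, 4bde, 71bd, 974a, 9aa8, be44, d6ca, e7d0}.
Reachable from 1c04: {1c04, 297f}.
In 9aa8's history but not 1c04's: {0d9c, 4bde, 71bd, 974a, 9aa8, be44, d6ca, e7d0} — 8 commits.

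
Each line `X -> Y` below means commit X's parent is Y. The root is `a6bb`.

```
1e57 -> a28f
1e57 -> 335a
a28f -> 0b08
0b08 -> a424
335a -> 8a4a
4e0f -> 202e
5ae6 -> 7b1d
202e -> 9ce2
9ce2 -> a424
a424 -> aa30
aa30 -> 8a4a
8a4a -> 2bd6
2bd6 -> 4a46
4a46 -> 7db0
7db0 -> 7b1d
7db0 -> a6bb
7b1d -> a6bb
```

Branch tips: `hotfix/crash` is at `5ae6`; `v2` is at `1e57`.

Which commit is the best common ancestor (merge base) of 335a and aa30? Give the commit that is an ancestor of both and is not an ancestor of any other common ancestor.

Ancestors of 335a: {2bd6, 335a, 4a46, 7b1d, 7db0, 8a4a, a6bb}.
Ancestors of aa30: {2bd6, 4a46, 7b1d, 7db0, 8a4a, a6bb, aa30}.
Common ancestors: {2bd6, 4a46, 7b1d, 7db0, 8a4a, a6bb}.
Among these, 8a4a is not an ancestor of any other common ancestor — it is the merge base.

8a4a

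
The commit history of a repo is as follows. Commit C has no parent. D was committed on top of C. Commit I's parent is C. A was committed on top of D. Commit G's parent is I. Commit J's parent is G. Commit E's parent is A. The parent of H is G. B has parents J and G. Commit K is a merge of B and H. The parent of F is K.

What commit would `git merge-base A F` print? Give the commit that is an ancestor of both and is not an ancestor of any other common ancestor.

Ancestors of A: {A, C, D}.
Ancestors of F: {B, C, F, G, H, I, J, K}.
Common ancestors: {C}.
The only common ancestor is C, so it is the merge base.

C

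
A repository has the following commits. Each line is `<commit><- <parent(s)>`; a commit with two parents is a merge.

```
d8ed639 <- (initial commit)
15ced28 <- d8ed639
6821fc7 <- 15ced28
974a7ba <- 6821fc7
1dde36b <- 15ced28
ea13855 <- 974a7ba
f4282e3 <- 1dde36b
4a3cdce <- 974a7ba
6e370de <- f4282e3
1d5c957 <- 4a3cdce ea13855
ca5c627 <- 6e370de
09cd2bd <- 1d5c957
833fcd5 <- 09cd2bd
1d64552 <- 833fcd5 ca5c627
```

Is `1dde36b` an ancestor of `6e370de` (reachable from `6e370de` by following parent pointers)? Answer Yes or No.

Ancestors of 6e370de (commits reachable by following parents): {15ced28, 1dde36b, 6e370de, d8ed639, f4282e3}.
1dde36b is in that set, so it is an ancestor of 6e370de.

Yes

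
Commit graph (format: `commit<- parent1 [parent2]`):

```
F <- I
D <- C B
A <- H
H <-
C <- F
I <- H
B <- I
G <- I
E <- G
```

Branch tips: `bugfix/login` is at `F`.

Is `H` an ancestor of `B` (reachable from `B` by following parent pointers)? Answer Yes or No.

Yes

Ancestors of B (commits reachable by following parents): {B, H, I}.
H is in that set, so it is an ancestor of B.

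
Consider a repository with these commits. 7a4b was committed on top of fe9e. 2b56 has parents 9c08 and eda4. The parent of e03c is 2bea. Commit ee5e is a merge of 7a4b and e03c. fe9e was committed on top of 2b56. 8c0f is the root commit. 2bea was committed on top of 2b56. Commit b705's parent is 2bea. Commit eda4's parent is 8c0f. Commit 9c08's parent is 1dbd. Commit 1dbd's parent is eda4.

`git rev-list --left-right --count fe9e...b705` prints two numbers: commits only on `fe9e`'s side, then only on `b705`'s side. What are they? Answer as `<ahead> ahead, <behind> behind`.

1 ahead, 2 behind

Reachable from fe9e: {1dbd, 2b56, 8c0f, 9c08, eda4, fe9e}.
Reachable from b705: {1dbd, 2b56, 2bea, 8c0f, 9c08, b705, eda4}.
Only in fe9e's history (ahead): {fe9e} — 1.
Only in b705's history (behind): {2bea, b705} — 2.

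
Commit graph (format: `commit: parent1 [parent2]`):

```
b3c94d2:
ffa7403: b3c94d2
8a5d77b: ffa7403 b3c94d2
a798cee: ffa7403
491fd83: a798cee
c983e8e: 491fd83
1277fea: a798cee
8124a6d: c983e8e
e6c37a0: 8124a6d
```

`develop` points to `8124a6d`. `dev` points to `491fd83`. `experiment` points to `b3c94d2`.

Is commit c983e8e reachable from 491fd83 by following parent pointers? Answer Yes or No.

Ancestors of 491fd83: {491fd83, a798cee, b3c94d2, ffa7403}.
c983e8e is not in that set, so it is not an ancestor of 491fd83.

No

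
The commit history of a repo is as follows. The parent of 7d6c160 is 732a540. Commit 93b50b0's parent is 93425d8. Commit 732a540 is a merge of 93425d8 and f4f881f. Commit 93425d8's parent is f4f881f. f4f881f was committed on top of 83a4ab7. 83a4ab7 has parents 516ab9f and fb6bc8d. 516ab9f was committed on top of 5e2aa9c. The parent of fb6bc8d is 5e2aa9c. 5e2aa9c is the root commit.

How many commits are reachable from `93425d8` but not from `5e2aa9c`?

5

Reachable from 93425d8: {516ab9f, 5e2aa9c, 83a4ab7, 93425d8, f4f881f, fb6bc8d}.
Reachable from 5e2aa9c: {5e2aa9c}.
In 93425d8's history but not 5e2aa9c's: {516ab9f, 83a4ab7, 93425d8, f4f881f, fb6bc8d} — 5 commits.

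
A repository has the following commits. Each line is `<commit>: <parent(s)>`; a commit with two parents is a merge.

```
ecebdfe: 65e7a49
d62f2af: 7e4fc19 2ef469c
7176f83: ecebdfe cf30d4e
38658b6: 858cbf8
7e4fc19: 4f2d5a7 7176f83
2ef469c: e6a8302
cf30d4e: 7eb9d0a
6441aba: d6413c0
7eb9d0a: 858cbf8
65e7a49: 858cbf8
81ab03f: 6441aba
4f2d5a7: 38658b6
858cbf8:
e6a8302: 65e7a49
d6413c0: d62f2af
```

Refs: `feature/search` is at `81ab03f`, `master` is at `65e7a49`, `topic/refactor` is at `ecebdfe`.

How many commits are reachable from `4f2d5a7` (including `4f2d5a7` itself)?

Walking parent pointers from 4f2d5a7: reachable set = {38658b6, 4f2d5a7, 858cbf8}.
That is 3 commits.

3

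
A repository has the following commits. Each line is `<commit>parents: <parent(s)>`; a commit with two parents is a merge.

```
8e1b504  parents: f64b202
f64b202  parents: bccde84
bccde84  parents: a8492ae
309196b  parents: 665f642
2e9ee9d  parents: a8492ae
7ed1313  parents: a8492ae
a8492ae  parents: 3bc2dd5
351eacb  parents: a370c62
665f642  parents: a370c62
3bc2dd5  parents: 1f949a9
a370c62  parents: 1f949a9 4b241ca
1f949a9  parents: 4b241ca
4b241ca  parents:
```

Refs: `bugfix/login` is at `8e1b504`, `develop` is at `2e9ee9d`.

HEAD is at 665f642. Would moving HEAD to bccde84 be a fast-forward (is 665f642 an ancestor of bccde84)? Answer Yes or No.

No

A fast-forward from 665f642 to bccde84 is possible iff 665f642 is an ancestor of bccde84.
Ancestors of bccde84: {1f949a9, 3bc2dd5, 4b241ca, a8492ae, bccde84}.
665f642 is not among them, so fast-forward is not possible.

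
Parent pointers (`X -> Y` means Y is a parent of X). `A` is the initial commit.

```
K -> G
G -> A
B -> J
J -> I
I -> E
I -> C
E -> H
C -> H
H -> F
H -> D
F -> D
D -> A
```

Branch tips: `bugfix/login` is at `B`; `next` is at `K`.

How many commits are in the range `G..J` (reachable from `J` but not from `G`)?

7

Reachable from J: {A, C, D, E, F, H, I, J}.
Reachable from G: {A, G}.
In J's history but not G's: {C, D, E, F, H, I, J} — 7 commits.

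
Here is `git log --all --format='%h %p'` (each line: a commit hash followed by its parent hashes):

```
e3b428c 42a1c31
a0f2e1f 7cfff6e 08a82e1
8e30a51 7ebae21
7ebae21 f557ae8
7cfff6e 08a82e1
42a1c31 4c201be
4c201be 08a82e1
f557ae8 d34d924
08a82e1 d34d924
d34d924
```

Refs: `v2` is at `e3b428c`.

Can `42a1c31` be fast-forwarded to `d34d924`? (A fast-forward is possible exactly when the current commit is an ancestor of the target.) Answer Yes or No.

No

A fast-forward from 42a1c31 to d34d924 is possible iff 42a1c31 is an ancestor of d34d924.
Ancestors of d34d924: {d34d924}.
42a1c31 is not among them, so fast-forward is not possible.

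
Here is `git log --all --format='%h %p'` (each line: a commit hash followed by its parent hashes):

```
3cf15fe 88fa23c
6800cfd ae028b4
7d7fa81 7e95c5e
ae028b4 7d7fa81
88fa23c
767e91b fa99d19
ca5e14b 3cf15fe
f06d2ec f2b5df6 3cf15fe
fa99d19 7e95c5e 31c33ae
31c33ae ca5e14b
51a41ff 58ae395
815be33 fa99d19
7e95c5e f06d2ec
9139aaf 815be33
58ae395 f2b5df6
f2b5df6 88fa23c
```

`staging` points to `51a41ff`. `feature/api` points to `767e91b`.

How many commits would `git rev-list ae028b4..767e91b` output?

4

Reachable from 767e91b: {31c33ae, 3cf15fe, 767e91b, 7e95c5e, 88fa23c, ca5e14b, f06d2ec, f2b5df6, fa99d19}.
Reachable from ae028b4: {3cf15fe, 7d7fa81, 7e95c5e, 88fa23c, ae028b4, f06d2ec, f2b5df6}.
In 767e91b's history but not ae028b4's: {31c33ae, 767e91b, ca5e14b, fa99d19} — 4 commits.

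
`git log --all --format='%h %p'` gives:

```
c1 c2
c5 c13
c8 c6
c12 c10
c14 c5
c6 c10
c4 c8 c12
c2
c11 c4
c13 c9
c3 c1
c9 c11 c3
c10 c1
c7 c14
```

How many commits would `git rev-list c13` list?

11

Walking parent pointers from c13: reachable set = {c1, c10, c11, c12, c13, c2, c3, c4, c6, c8, c9}.
That is 11 commits.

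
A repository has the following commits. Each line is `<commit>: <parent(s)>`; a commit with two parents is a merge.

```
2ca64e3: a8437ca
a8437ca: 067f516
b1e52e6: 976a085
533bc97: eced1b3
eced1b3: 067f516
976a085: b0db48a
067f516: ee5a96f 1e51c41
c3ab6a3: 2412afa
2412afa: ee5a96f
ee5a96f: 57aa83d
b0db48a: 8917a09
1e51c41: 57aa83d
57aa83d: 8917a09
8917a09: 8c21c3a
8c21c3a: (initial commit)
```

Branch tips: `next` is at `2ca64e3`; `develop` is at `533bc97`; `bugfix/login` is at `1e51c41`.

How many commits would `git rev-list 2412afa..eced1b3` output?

Reachable from eced1b3: {067f516, 1e51c41, 57aa83d, 8917a09, 8c21c3a, eced1b3, ee5a96f}.
Reachable from 2412afa: {2412afa, 57aa83d, 8917a09, 8c21c3a, ee5a96f}.
In eced1b3's history but not 2412afa's: {067f516, 1e51c41, eced1b3} — 3 commits.

3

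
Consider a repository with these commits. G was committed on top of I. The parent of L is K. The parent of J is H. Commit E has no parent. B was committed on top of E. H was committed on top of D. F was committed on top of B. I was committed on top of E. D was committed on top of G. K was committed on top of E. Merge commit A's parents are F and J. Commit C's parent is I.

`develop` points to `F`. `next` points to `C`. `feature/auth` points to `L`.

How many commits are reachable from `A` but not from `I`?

Reachable from A: {A, B, D, E, F, G, H, I, J}.
Reachable from I: {E, I}.
In A's history but not I's: {A, B, D, F, G, H, J} — 7 commits.

7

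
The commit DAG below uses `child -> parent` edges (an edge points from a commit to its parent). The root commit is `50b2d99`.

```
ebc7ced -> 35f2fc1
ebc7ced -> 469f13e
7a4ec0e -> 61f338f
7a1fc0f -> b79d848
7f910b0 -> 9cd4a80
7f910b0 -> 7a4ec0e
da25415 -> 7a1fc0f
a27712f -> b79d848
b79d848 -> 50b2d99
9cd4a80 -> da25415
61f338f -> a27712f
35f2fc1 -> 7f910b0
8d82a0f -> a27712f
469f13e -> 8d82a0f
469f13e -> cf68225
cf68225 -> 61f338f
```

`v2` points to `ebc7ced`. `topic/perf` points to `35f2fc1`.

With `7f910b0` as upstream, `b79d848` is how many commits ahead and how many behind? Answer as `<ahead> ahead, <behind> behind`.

0 ahead, 7 behind

Reachable from b79d848: {50b2d99, b79d848}.
Reachable from 7f910b0: {50b2d99, 61f338f, 7a1fc0f, 7a4ec0e, 7f910b0, 9cd4a80, a27712f, b79d848, da25415}.
Only in b79d848's history (ahead): {} — 0.
Only in 7f910b0's history (behind): {61f338f, 7a1fc0f, 7a4ec0e, 7f910b0, 9cd4a80, a27712f, da25415} — 7.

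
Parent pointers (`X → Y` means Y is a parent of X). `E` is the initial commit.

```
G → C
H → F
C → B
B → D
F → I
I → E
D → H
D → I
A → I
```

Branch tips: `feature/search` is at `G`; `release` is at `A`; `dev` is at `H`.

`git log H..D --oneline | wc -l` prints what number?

1

Reachable from D: {D, E, F, H, I}.
Reachable from H: {E, F, H, I}.
In D's history but not H's: {D} — 1 commit.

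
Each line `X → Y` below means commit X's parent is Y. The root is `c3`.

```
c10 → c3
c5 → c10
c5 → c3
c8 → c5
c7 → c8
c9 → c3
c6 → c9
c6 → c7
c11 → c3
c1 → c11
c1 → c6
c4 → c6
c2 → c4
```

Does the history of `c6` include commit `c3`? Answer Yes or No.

Yes

Ancestors of c6 (commits reachable by following parents): {c10, c3, c5, c6, c7, c8, c9}.
c3 is in that set, so it is an ancestor of c6.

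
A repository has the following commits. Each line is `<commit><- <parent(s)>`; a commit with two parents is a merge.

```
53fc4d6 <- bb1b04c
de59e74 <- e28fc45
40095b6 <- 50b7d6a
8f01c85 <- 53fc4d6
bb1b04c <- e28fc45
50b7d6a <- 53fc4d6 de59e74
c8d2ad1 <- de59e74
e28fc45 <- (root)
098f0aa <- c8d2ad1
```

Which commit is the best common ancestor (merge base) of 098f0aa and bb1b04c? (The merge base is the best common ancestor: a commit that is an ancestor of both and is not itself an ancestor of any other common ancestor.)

Ancestors of 098f0aa: {098f0aa, c8d2ad1, de59e74, e28fc45}.
Ancestors of bb1b04c: {bb1b04c, e28fc45}.
Common ancestors: {e28fc45}.
The only common ancestor is e28fc45, so it is the merge base.

e28fc45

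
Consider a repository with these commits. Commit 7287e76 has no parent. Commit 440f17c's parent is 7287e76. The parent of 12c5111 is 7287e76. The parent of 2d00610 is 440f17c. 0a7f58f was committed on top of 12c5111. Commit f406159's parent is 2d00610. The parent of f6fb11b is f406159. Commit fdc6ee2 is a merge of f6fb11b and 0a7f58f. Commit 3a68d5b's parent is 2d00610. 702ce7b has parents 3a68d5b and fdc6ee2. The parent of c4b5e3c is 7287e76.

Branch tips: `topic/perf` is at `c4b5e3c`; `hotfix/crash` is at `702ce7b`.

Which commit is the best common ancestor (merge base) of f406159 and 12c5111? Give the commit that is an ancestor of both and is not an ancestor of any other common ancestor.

Ancestors of f406159: {2d00610, 440f17c, 7287e76, f406159}.
Ancestors of 12c5111: {12c5111, 7287e76}.
Common ancestors: {7287e76}.
The only common ancestor is 7287e76, so it is the merge base.

7287e76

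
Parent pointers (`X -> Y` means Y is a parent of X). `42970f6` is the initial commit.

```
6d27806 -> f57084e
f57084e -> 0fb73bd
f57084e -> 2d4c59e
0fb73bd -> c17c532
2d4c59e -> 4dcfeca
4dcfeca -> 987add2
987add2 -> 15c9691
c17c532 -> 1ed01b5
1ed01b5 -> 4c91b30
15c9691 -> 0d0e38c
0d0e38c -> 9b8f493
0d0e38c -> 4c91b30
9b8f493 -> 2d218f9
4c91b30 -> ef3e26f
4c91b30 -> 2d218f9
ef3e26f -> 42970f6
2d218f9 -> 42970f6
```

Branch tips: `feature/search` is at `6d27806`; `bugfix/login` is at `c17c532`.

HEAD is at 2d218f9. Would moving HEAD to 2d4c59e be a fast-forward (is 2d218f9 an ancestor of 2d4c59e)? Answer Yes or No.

Yes

A fast-forward from 2d218f9 to 2d4c59e is possible iff 2d218f9 is an ancestor of 2d4c59e.
Ancestors of 2d4c59e: {0d0e38c, 15c9691, 2d218f9, 2d4c59e, 42970f6, 4c91b30, 4dcfeca, 987add2, 9b8f493, ef3e26f}.
2d218f9 is among them, so fast-forward is possible.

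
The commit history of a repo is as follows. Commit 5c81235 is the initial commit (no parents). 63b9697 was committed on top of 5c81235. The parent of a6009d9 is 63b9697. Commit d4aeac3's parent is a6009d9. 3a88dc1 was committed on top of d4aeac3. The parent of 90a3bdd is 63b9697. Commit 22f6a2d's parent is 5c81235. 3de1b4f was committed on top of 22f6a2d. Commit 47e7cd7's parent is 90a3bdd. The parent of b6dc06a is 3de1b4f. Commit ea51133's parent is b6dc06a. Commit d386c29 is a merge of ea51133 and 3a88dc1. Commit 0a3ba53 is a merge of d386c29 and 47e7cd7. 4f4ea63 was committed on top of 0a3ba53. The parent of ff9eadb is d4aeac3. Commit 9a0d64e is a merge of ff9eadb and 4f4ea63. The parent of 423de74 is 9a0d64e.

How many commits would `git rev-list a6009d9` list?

Walking parent pointers from a6009d9: reachable set = {5c81235, 63b9697, a6009d9}.
That is 3 commits.

3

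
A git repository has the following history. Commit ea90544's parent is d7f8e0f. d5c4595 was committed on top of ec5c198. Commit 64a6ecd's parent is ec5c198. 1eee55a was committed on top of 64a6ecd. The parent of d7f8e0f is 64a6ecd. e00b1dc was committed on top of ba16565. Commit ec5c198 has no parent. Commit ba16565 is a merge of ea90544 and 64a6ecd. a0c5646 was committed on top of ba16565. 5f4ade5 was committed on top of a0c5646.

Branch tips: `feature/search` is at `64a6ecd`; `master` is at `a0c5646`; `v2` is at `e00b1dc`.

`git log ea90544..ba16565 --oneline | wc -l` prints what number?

Reachable from ba16565: {64a6ecd, ba16565, d7f8e0f, ea90544, ec5c198}.
Reachable from ea90544: {64a6ecd, d7f8e0f, ea90544, ec5c198}.
In ba16565's history but not ea90544's: {ba16565} — 1 commit.

1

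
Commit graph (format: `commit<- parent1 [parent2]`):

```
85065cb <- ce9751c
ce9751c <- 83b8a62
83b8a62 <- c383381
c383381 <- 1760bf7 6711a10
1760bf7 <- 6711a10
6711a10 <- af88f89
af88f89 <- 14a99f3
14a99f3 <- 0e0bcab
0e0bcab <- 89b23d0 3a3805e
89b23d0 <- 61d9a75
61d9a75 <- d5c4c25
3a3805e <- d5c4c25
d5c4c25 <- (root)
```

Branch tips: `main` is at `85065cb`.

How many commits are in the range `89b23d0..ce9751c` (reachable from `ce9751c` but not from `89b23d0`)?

9

Reachable from ce9751c: {0e0bcab, 14a99f3, 1760bf7, 3a3805e, 61d9a75, 6711a10, 83b8a62, 89b23d0, af88f89, c383381, ce9751c, d5c4c25}.
Reachable from 89b23d0: {61d9a75, 89b23d0, d5c4c25}.
In ce9751c's history but not 89b23d0's: {0e0bcab, 14a99f3, 1760bf7, 3a3805e, 6711a10, 83b8a62, af88f89, c383381, ce9751c} — 9 commits.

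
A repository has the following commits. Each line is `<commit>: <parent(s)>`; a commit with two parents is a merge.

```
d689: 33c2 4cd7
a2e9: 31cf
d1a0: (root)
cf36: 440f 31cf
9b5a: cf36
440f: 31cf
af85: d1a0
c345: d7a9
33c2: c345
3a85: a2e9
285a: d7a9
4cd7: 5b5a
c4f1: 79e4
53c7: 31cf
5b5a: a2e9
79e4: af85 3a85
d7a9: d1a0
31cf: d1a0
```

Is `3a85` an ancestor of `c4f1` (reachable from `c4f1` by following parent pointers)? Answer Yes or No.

Yes

Ancestors of c4f1 (commits reachable by following parents): {31cf, 3a85, 79e4, a2e9, af85, c4f1, d1a0}.
3a85 is in that set, so it is an ancestor of c4f1.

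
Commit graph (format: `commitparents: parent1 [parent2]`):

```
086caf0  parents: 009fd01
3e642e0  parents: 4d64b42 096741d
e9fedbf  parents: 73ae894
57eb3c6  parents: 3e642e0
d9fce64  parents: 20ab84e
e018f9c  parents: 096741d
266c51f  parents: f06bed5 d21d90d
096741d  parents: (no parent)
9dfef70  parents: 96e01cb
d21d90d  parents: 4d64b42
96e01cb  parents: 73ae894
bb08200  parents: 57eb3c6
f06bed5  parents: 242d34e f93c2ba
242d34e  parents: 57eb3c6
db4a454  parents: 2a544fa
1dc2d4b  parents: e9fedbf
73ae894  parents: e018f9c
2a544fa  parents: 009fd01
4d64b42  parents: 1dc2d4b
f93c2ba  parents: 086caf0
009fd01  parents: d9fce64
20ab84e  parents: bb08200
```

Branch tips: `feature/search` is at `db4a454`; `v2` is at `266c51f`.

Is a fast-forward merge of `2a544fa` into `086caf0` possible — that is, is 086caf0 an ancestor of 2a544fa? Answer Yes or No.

No

A fast-forward from 086caf0 to 2a544fa is possible iff 086caf0 is an ancestor of 2a544fa.
Ancestors of 2a544fa: {009fd01, 096741d, 1dc2d4b, 20ab84e, 2a544fa, 3e642e0, 4d64b42, 57eb3c6, 73ae894, bb08200, d9fce64, e018f9c, e9fedbf}.
086caf0 is not among them, so fast-forward is not possible.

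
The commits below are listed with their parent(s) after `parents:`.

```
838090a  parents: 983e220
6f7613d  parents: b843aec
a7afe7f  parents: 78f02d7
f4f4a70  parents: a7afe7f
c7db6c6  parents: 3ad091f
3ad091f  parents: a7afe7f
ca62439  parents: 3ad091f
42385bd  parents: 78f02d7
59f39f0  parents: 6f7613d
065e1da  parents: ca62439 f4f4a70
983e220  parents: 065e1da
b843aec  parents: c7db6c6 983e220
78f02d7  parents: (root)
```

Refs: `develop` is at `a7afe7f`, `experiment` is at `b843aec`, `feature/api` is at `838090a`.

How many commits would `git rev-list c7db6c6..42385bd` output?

Reachable from 42385bd: {42385bd, 78f02d7}.
Reachable from c7db6c6: {3ad091f, 78f02d7, a7afe7f, c7db6c6}.
In 42385bd's history but not c7db6c6's: {42385bd} — 1 commit.

1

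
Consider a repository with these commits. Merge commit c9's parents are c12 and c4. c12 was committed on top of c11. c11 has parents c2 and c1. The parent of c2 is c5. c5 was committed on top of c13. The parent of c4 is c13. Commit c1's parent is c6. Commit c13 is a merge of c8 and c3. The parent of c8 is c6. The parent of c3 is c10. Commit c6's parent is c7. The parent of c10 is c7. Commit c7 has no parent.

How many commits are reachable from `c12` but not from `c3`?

Reachable from c12: {c1, c10, c11, c12, c13, c2, c3, c5, c6, c7, c8}.
Reachable from c3: {c10, c3, c7}.
In c12's history but not c3's: {c1, c11, c12, c13, c2, c5, c6, c8} — 8 commits.

8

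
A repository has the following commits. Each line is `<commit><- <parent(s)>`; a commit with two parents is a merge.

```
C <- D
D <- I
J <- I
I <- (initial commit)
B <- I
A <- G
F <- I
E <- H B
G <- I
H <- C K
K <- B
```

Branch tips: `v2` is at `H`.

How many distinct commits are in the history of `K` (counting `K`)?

Walking parent pointers from K: reachable set = {B, I, K}.
That is 3 commits.

3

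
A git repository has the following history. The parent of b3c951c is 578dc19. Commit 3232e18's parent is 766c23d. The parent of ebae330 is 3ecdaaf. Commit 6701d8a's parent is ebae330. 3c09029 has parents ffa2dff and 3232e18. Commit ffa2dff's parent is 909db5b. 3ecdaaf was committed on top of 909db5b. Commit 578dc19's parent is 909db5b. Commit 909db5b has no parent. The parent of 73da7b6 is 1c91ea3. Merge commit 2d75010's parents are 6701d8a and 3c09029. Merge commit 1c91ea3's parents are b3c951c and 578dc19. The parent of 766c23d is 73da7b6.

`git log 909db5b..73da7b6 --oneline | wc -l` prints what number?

Reachable from 73da7b6: {1c91ea3, 578dc19, 73da7b6, 909db5b, b3c951c}.
Reachable from 909db5b: {909db5b}.
In 73da7b6's history but not 909db5b's: {1c91ea3, 578dc19, 73da7b6, b3c951c} — 4 commits.

4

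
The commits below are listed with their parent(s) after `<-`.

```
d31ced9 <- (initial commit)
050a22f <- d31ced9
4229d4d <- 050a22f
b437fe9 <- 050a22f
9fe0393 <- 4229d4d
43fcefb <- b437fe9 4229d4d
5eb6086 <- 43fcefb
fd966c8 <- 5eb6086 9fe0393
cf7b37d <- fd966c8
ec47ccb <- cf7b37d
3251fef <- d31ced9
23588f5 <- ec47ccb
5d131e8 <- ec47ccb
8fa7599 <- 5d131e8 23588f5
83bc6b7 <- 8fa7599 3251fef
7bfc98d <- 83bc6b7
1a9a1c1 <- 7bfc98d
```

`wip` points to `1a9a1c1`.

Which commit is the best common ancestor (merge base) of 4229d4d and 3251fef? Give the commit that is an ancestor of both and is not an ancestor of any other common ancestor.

Ancestors of 4229d4d: {050a22f, 4229d4d, d31ced9}.
Ancestors of 3251fef: {3251fef, d31ced9}.
Common ancestors: {d31ced9}.
The only common ancestor is d31ced9, so it is the merge base.

d31ced9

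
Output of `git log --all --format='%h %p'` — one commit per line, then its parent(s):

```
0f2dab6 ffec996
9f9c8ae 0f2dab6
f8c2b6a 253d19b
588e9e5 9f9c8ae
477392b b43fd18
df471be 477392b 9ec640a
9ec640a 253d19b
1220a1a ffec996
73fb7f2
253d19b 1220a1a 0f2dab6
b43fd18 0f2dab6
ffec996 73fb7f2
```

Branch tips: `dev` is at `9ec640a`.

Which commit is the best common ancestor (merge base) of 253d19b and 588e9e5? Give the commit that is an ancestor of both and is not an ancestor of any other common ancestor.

Ancestors of 253d19b: {0f2dab6, 1220a1a, 253d19b, 73fb7f2, ffec996}.
Ancestors of 588e9e5: {0f2dab6, 588e9e5, 73fb7f2, 9f9c8ae, ffec996}.
Common ancestors: {0f2dab6, 73fb7f2, ffec996}.
Among these, 0f2dab6 is not an ancestor of any other common ancestor — it is the merge base.

0f2dab6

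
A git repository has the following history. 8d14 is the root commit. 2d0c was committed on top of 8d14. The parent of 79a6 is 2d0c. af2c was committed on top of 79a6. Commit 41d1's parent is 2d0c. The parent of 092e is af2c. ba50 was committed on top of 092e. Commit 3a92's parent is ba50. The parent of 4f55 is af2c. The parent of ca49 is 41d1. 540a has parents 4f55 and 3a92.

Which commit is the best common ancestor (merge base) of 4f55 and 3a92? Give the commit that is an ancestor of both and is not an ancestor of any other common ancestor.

af2c

Ancestors of 4f55: {2d0c, 4f55, 79a6, 8d14, af2c}.
Ancestors of 3a92: {092e, 2d0c, 3a92, 79a6, 8d14, af2c, ba50}.
Common ancestors: {2d0c, 79a6, 8d14, af2c}.
Among these, af2c is not an ancestor of any other common ancestor — it is the merge base.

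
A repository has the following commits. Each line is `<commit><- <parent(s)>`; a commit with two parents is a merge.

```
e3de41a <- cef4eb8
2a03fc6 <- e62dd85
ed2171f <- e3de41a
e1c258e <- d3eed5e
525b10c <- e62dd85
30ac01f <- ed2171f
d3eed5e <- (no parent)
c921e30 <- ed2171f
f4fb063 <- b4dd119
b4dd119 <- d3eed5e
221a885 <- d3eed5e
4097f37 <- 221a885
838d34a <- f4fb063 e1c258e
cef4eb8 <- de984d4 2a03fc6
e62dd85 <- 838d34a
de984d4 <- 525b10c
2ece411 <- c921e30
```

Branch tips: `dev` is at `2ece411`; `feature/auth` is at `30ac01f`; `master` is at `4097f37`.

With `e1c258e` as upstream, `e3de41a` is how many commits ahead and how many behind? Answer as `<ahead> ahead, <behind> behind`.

9 ahead, 0 behind

Reachable from e3de41a: {2a03fc6, 525b10c, 838d34a, b4dd119, cef4eb8, d3eed5e, de984d4, e1c258e, e3de41a, e62dd85, f4fb063}.
Reachable from e1c258e: {d3eed5e, e1c258e}.
Only in e3de41a's history (ahead): {2a03fc6, 525b10c, 838d34a, b4dd119, cef4eb8, de984d4, e3de41a, e62dd85, f4fb063} — 9.
Only in e1c258e's history (behind): {} — 0.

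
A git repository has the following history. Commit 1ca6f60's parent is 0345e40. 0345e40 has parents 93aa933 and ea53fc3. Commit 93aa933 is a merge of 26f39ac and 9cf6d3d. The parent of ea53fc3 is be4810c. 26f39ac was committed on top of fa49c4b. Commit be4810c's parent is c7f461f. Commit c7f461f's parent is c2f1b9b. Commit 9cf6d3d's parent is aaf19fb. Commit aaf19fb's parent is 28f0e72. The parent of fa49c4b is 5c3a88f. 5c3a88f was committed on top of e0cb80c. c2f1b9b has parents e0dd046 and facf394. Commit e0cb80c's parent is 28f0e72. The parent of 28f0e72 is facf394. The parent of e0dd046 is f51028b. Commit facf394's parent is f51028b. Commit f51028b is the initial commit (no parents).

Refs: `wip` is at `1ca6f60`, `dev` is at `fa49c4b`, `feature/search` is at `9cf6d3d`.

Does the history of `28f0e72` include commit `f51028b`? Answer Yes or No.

Ancestors of 28f0e72 (commits reachable by following parents): {28f0e72, f51028b, facf394}.
f51028b is in that set, so it is an ancestor of 28f0e72.

Yes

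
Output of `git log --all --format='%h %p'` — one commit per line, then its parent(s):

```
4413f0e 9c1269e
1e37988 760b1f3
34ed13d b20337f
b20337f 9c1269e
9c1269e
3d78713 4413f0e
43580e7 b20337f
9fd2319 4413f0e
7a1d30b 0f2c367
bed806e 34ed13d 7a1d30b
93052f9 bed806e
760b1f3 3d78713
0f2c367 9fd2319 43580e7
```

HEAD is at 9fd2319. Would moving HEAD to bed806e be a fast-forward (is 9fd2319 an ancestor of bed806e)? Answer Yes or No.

A fast-forward from 9fd2319 to bed806e is possible iff 9fd2319 is an ancestor of bed806e.
Ancestors of bed806e: {0f2c367, 34ed13d, 43580e7, 4413f0e, 7a1d30b, 9c1269e, 9fd2319, b20337f, bed806e}.
9fd2319 is among them, so fast-forward is possible.

Yes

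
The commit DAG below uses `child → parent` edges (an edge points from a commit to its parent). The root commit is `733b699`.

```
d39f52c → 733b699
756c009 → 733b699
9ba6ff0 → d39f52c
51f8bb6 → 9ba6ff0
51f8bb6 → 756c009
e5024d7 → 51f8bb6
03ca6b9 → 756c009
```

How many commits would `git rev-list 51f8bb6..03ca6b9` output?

Reachable from 03ca6b9: {03ca6b9, 733b699, 756c009}.
Reachable from 51f8bb6: {51f8bb6, 733b699, 756c009, 9ba6ff0, d39f52c}.
In 03ca6b9's history but not 51f8bb6's: {03ca6b9} — 1 commit.

1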